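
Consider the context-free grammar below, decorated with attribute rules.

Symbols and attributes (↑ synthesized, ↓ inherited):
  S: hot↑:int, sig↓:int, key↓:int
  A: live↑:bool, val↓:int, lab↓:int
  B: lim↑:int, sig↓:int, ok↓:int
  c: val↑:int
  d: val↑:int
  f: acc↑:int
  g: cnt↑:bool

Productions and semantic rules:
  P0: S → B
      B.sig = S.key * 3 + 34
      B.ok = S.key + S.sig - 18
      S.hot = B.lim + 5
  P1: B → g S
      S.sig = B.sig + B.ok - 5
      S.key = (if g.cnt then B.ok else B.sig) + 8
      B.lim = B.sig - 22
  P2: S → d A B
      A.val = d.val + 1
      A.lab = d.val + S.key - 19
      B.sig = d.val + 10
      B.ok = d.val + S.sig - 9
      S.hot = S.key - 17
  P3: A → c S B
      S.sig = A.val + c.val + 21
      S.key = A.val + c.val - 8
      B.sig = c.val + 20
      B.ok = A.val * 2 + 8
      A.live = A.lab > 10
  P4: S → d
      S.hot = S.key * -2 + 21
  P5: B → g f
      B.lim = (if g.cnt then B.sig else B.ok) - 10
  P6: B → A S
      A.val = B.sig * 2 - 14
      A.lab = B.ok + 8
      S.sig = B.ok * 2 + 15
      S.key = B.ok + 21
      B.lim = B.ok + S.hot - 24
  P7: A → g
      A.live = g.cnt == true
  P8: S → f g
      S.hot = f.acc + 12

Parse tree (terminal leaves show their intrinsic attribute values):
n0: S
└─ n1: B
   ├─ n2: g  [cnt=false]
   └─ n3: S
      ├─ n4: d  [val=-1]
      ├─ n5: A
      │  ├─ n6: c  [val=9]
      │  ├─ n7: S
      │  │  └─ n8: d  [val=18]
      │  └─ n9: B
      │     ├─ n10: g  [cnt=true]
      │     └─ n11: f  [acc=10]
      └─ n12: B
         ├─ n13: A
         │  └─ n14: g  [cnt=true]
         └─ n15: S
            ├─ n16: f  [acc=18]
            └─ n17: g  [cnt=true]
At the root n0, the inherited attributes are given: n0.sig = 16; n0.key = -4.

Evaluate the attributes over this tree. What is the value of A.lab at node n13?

9

1. n0.sig = 16  [given at root]
2. n0.key = -4  [given at root]
3. n1.sig = 22  [S.key * 3 + 34]
4. n1.ok = -6  [S.key + S.sig - 18]
5. n2.cnt = false  [terminal]
6. n3.sig = 11  [B.sig + B.ok - 5]
7. n3.key = 30  [(if g.cnt then B.ok else B.sig) + 8]
8. n4.val = -1  [terminal]
9. n5.val = 0  [d.val + 1]
10. n5.lab = 10  [d.val + S.key - 19]
11. n6.val = 9  [terminal]
12. n7.sig = 30  [A.val + c.val + 21]
13. n7.key = 1  [A.val + c.val - 8]
14. n8.val = 18  [terminal]
15. n7.hot = 19  [S.key * -2 + 21]
16. n9.sig = 29  [c.val + 20]
17. n9.ok = 8  [A.val * 2 + 8]
18. n10.cnt = true  [terminal]
19. n11.acc = 10  [terminal]
20. n9.lim = 19  [(if g.cnt then B.sig else B.ok) - 10]
21. n5.live = false  [A.lab > 10]
22. n12.sig = 9  [d.val + 10]
23. n12.ok = 1  [d.val + S.sig - 9]
24. n13.val = 4  [B.sig * 2 - 14]
25. n13.lab = 9  [B.ok + 8]
26. n14.cnt = true  [terminal]
27. n13.live = true  [g.cnt == true]
28. n15.sig = 17  [B.ok * 2 + 15]
29. n15.key = 22  [B.ok + 21]
30. n16.acc = 18  [terminal]
31. n17.cnt = true  [terminal]
32. n15.hot = 30  [f.acc + 12]
33. n12.lim = 7  [B.ok + S.hot - 24]
34. n3.hot = 13  [S.key - 17]
35. n1.lim = 0  [B.sig - 22]
36. n0.hot = 5  [B.lim + 5]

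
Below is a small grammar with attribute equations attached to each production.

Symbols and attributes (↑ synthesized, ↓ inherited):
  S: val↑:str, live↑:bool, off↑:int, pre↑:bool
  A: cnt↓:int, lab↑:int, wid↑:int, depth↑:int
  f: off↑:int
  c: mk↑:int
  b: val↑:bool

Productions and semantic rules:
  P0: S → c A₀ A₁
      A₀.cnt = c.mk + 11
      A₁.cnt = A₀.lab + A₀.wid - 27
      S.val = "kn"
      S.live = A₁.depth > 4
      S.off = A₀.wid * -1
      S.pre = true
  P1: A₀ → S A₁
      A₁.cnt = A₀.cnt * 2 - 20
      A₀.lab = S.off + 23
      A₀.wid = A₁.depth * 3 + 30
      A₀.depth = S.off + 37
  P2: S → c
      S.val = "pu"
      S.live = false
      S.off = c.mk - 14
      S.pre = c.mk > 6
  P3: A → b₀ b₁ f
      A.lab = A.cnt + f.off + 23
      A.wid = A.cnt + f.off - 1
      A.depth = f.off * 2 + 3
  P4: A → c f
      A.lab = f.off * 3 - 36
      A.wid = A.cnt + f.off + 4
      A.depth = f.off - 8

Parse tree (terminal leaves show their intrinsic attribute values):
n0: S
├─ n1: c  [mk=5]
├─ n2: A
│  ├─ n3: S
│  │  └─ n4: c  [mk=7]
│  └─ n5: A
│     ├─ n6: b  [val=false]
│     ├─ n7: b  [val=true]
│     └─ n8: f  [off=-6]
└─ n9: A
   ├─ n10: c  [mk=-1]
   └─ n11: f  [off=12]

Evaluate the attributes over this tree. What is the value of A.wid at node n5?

5

1. n1.mk = 5  [terminal]
2. n2.cnt = 16  [c.mk + 11]
3. n4.mk = 7  [terminal]
4. n3.val = "pu"  ["pu"]
5. n3.live = false  [false]
6. n3.off = -7  [c.mk - 14]
7. n3.pre = true  [c.mk > 6]
8. n5.cnt = 12  [A₀.cnt * 2 - 20]
9. n6.val = false  [terminal]
10. n7.val = true  [terminal]
11. n8.off = -6  [terminal]
12. n5.lab = 29  [A.cnt + f.off + 23]
13. n5.wid = 5  [A.cnt + f.off - 1]
14. n5.depth = -9  [f.off * 2 + 3]
15. n2.lab = 16  [S.off + 23]
16. n2.wid = 3  [A₁.depth * 3 + 30]
17. n2.depth = 30  [S.off + 37]
18. n9.cnt = -8  [A₀.lab + A₀.wid - 27]
19. n10.mk = -1  [terminal]
20. n11.off = 12  [terminal]
21. n9.lab = 0  [f.off * 3 - 36]
22. n9.wid = 8  [A.cnt + f.off + 4]
23. n9.depth = 4  [f.off - 8]
24. n0.val = "kn"  ["kn"]
25. n0.live = false  [A₁.depth > 4]
26. n0.off = -3  [A₀.wid * -1]
27. n0.pre = true  [true]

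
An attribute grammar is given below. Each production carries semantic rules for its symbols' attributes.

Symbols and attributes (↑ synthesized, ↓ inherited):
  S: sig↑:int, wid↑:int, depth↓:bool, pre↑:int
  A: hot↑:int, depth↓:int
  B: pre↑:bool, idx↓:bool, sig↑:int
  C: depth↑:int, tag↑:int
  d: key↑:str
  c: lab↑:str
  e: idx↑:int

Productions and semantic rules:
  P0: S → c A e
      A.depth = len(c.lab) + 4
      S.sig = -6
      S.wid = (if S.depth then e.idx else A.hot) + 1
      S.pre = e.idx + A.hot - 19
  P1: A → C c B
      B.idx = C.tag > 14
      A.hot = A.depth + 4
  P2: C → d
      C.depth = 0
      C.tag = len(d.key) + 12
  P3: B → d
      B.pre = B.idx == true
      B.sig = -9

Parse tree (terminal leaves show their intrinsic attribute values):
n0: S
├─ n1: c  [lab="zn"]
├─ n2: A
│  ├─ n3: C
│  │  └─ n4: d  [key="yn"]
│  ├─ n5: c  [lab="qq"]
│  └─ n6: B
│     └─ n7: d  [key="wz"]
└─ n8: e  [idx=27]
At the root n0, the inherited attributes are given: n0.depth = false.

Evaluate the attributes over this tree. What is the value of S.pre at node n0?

1. n0.depth = false  [given at root]
2. n1.lab = "zn"  [terminal]
3. n2.depth = 6  [len(c.lab) + 4]
4. n4.key = "yn"  [terminal]
5. n3.depth = 0  [0]
6. n3.tag = 14  [len(d.key) + 12]
7. n5.lab = "qq"  [terminal]
8. n6.idx = false  [C.tag > 14]
9. n7.key = "wz"  [terminal]
10. n6.pre = false  [B.idx == true]
11. n6.sig = -9  [-9]
12. n2.hot = 10  [A.depth + 4]
13. n8.idx = 27  [terminal]
14. n0.sig = -6  [-6]
15. n0.wid = 11  [(if S.depth then e.idx else A.hot) + 1]
16. n0.pre = 18  [e.idx + A.hot - 19]

18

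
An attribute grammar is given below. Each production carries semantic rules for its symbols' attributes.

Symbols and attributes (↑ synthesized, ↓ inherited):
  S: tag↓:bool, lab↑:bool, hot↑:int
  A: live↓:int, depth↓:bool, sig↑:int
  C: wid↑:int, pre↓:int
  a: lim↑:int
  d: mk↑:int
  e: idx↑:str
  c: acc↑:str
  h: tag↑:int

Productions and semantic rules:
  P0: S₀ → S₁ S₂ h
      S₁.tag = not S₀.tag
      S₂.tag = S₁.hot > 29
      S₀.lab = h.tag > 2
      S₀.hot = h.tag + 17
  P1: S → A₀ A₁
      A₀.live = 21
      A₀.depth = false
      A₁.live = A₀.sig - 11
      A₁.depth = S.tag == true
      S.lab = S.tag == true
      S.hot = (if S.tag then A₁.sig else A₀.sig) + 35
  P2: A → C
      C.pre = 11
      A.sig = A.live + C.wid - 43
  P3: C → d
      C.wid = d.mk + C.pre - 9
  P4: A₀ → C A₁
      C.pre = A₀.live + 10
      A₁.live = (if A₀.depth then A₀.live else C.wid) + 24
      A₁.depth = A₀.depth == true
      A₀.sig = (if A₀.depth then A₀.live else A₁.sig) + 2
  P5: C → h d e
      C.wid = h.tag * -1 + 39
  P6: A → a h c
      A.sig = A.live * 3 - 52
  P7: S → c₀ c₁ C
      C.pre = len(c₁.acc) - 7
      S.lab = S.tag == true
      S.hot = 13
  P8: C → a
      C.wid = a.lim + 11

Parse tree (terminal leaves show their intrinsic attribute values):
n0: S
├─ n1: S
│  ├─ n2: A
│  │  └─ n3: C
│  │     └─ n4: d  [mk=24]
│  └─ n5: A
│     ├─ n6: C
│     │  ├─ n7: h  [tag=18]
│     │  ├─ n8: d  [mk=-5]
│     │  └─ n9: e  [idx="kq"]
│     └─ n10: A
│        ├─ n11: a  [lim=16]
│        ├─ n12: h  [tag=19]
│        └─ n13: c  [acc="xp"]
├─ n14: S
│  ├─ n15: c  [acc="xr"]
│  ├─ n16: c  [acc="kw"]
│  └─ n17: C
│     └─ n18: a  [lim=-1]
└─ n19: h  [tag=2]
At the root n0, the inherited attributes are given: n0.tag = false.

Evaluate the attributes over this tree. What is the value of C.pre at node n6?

1. n0.tag = false  [given at root]
2. n1.tag = true  [not S₀.tag]
3. n2.live = 21  [21]
4. n2.depth = false  [false]
5. n3.pre = 11  [11]
6. n4.mk = 24  [terminal]
7. n3.wid = 26  [d.mk + C.pre - 9]
8. n2.sig = 4  [A.live + C.wid - 43]
9. n5.live = -7  [A₀.sig - 11]
10. n5.depth = true  [S.tag == true]
11. n6.pre = 3  [A₀.live + 10]
12. n7.tag = 18  [terminal]
13. n8.mk = -5  [terminal]
14. n9.idx = "kq"  [terminal]
15. n6.wid = 21  [h.tag * -1 + 39]
16. n10.live = 17  [(if A₀.depth then A₀.live else C.wid) + 24]
17. n10.depth = true  [A₀.depth == true]
18. n11.lim = 16  [terminal]
19. n12.tag = 19  [terminal]
20. n13.acc = "xp"  [terminal]
21. n10.sig = -1  [A.live * 3 - 52]
22. n5.sig = -5  [(if A₀.depth then A₀.live else A₁.sig) + 2]
23. n1.lab = true  [S.tag == true]
24. n1.hot = 30  [(if S.tag then A₁.sig else A₀.sig) + 35]
25. n14.tag = true  [S₁.hot > 29]
26. n15.acc = "xr"  [terminal]
27. n16.acc = "kw"  [terminal]
28. n17.pre = -5  [len(c₁.acc) - 7]
29. n18.lim = -1  [terminal]
30. n17.wid = 10  [a.lim + 11]
31. n14.lab = true  [S.tag == true]
32. n14.hot = 13  [13]
33. n19.tag = 2  [terminal]
34. n0.lab = false  [h.tag > 2]
35. n0.hot = 19  [h.tag + 17]

3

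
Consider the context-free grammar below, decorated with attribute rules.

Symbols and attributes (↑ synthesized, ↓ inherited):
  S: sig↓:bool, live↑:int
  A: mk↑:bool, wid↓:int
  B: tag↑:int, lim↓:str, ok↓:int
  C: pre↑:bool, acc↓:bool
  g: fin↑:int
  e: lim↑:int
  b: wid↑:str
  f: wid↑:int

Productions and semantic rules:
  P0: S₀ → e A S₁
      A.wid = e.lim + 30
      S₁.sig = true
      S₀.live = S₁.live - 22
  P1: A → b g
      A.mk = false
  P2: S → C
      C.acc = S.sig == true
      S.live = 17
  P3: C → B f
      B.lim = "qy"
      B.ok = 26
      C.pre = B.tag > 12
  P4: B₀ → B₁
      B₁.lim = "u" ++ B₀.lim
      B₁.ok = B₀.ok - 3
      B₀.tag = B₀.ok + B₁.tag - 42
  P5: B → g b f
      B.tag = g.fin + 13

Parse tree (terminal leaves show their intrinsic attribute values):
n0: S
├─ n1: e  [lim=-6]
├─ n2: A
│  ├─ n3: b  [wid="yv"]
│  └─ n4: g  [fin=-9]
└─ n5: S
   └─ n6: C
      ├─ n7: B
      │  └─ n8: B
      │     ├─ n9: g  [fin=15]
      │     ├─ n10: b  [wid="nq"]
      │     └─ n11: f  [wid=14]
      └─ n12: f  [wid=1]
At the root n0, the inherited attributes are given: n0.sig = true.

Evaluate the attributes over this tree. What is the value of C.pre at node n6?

false

1. n0.sig = true  [given at root]
2. n1.lim = -6  [terminal]
3. n2.wid = 24  [e.lim + 30]
4. n3.wid = "yv"  [terminal]
5. n4.fin = -9  [terminal]
6. n2.mk = false  [false]
7. n5.sig = true  [true]
8. n6.acc = true  [S.sig == true]
9. n7.lim = "qy"  ["qy"]
10. n7.ok = 26  [26]
11. n8.lim = "uqy"  ["u" ++ B₀.lim]
12. n8.ok = 23  [B₀.ok - 3]
13. n9.fin = 15  [terminal]
14. n10.wid = "nq"  [terminal]
15. n11.wid = 14  [terminal]
16. n8.tag = 28  [g.fin + 13]
17. n7.tag = 12  [B₀.ok + B₁.tag - 42]
18. n12.wid = 1  [terminal]
19. n6.pre = false  [B.tag > 12]
20. n5.live = 17  [17]
21. n0.live = -5  [S₁.live - 22]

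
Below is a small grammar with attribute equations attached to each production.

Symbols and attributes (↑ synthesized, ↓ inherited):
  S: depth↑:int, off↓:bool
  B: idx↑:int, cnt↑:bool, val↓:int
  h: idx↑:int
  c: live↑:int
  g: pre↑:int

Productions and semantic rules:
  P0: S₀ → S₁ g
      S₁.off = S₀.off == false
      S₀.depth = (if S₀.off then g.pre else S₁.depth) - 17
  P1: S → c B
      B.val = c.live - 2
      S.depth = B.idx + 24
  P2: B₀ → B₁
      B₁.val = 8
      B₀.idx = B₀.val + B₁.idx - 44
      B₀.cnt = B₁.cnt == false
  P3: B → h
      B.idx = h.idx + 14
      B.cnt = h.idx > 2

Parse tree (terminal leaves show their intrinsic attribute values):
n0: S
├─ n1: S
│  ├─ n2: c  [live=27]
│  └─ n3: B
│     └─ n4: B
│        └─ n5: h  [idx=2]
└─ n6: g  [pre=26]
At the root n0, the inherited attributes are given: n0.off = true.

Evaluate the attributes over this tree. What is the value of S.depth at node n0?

1. n0.off = true  [given at root]
2. n1.off = false  [S₀.off == false]
3. n2.live = 27  [terminal]
4. n3.val = 25  [c.live - 2]
5. n4.val = 8  [8]
6. n5.idx = 2  [terminal]
7. n4.idx = 16  [h.idx + 14]
8. n4.cnt = false  [h.idx > 2]
9. n3.idx = -3  [B₀.val + B₁.idx - 44]
10. n3.cnt = true  [B₁.cnt == false]
11. n1.depth = 21  [B.idx + 24]
12. n6.pre = 26  [terminal]
13. n0.depth = 9  [(if S₀.off then g.pre else S₁.depth) - 17]

9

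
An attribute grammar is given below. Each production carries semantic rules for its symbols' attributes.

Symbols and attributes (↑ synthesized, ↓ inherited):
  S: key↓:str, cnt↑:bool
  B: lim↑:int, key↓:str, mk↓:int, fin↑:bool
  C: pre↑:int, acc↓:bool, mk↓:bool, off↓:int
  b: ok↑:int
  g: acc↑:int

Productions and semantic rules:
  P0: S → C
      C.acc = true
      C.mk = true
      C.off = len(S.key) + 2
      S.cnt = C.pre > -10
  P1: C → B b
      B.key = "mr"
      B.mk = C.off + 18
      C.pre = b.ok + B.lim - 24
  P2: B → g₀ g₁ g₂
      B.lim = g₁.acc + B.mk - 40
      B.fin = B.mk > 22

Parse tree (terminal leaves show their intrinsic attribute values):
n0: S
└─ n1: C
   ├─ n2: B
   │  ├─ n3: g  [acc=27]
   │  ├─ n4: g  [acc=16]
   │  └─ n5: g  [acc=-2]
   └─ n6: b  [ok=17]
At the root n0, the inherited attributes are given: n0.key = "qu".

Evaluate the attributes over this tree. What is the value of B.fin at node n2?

false

1. n0.key = "qu"  [given at root]
2. n1.acc = true  [true]
3. n1.mk = true  [true]
4. n1.off = 4  [len(S.key) + 2]
5. n2.key = "mr"  ["mr"]
6. n2.mk = 22  [C.off + 18]
7. n3.acc = 27  [terminal]
8. n4.acc = 16  [terminal]
9. n5.acc = -2  [terminal]
10. n2.lim = -2  [g₁.acc + B.mk - 40]
11. n2.fin = false  [B.mk > 22]
12. n6.ok = 17  [terminal]
13. n1.pre = -9  [b.ok + B.lim - 24]
14. n0.cnt = true  [C.pre > -10]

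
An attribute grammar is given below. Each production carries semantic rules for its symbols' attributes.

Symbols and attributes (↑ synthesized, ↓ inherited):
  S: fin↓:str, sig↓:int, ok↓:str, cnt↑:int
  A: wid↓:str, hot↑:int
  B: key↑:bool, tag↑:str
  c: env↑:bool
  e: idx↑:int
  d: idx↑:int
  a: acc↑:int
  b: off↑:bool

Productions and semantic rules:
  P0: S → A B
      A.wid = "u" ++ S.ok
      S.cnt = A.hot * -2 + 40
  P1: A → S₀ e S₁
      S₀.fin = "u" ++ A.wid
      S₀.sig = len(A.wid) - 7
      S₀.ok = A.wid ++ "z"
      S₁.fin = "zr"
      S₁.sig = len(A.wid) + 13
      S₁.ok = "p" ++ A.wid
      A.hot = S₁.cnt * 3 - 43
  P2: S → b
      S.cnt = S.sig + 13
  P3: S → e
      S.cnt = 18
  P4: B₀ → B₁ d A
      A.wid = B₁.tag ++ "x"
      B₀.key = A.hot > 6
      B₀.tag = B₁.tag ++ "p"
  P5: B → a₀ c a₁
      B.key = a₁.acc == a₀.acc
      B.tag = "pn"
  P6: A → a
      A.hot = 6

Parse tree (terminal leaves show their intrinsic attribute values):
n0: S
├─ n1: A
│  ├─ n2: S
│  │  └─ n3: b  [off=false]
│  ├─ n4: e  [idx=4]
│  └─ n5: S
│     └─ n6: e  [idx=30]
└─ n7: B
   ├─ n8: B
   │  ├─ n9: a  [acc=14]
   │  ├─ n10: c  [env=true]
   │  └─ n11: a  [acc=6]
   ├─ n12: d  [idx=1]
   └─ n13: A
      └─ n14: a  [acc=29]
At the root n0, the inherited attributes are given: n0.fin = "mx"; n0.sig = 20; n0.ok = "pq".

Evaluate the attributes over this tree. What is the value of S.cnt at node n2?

1. n0.fin = "mx"  [given at root]
2. n0.sig = 20  [given at root]
3. n0.ok = "pq"  [given at root]
4. n1.wid = "upq"  ["u" ++ S.ok]
5. n2.fin = "uupq"  ["u" ++ A.wid]
6. n2.sig = -4  [len(A.wid) - 7]
7. n2.ok = "upqz"  [A.wid ++ "z"]
8. n3.off = false  [terminal]
9. n2.cnt = 9  [S.sig + 13]
10. n4.idx = 4  [terminal]
11. n5.fin = "zr"  ["zr"]
12. n5.sig = 16  [len(A.wid) + 13]
13. n5.ok = "pupq"  ["p" ++ A.wid]
14. n6.idx = 30  [terminal]
15. n5.cnt = 18  [18]
16. n1.hot = 11  [S₁.cnt * 3 - 43]
17. n9.acc = 14  [terminal]
18. n10.env = true  [terminal]
19. n11.acc = 6  [terminal]
20. n8.key = false  [a₁.acc == a₀.acc]
21. n8.tag = "pn"  ["pn"]
22. n12.idx = 1  [terminal]
23. n13.wid = "pnx"  [B₁.tag ++ "x"]
24. n14.acc = 29  [terminal]
25. n13.hot = 6  [6]
26. n7.key = false  [A.hot > 6]
27. n7.tag = "pnp"  [B₁.tag ++ "p"]
28. n0.cnt = 18  [A.hot * -2 + 40]

9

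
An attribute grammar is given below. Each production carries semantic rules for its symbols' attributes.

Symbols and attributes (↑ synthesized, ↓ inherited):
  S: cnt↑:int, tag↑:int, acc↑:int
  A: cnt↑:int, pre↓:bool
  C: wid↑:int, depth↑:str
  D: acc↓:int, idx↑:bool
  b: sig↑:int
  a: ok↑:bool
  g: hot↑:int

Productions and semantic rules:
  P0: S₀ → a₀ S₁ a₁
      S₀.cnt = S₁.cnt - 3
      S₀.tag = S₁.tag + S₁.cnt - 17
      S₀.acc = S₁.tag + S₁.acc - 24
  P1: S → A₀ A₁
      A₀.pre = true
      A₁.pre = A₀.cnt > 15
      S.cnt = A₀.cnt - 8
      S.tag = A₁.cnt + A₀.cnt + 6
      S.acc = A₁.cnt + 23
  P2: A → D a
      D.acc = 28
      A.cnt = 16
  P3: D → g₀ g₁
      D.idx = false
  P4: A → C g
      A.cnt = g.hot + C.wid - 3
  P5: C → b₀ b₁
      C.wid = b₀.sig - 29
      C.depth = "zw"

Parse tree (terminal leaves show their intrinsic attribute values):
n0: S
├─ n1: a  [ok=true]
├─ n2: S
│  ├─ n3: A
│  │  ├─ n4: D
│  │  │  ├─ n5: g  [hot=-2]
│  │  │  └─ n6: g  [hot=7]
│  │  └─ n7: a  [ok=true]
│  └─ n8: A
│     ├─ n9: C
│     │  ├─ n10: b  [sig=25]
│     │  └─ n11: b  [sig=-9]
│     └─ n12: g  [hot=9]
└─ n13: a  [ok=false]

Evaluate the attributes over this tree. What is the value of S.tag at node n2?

1. n1.ok = true  [terminal]
2. n3.pre = true  [true]
3. n4.acc = 28  [28]
4. n5.hot = -2  [terminal]
5. n6.hot = 7  [terminal]
6. n4.idx = false  [false]
7. n7.ok = true  [terminal]
8. n3.cnt = 16  [16]
9. n8.pre = true  [A₀.cnt > 15]
10. n10.sig = 25  [terminal]
11. n11.sig = -9  [terminal]
12. n9.wid = -4  [b₀.sig - 29]
13. n9.depth = "zw"  ["zw"]
14. n12.hot = 9  [terminal]
15. n8.cnt = 2  [g.hot + C.wid - 3]
16. n2.cnt = 8  [A₀.cnt - 8]
17. n2.tag = 24  [A₁.cnt + A₀.cnt + 6]
18. n2.acc = 25  [A₁.cnt + 23]
19. n13.ok = false  [terminal]
20. n0.cnt = 5  [S₁.cnt - 3]
21. n0.tag = 15  [S₁.tag + S₁.cnt - 17]
22. n0.acc = 25  [S₁.tag + S₁.acc - 24]

24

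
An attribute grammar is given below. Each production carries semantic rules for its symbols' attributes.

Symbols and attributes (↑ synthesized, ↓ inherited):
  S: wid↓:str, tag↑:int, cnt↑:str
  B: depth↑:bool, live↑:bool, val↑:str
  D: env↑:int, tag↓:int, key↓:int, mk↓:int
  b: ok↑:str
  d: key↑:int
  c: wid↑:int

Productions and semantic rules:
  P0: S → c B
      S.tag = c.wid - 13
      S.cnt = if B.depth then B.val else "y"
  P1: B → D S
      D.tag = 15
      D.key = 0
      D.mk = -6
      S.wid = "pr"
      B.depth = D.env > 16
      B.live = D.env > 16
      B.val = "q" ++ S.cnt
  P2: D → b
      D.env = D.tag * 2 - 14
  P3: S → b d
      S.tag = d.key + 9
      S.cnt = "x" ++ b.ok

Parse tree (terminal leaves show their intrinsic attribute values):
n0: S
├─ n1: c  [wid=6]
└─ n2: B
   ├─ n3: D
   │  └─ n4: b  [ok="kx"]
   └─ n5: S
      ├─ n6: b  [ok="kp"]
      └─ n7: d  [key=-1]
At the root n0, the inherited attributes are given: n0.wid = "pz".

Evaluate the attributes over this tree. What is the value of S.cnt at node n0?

"y"

1. n0.wid = "pz"  [given at root]
2. n1.wid = 6  [terminal]
3. n3.tag = 15  [15]
4. n3.key = 0  [0]
5. n3.mk = -6  [-6]
6. n4.ok = "kx"  [terminal]
7. n3.env = 16  [D.tag * 2 - 14]
8. n5.wid = "pr"  ["pr"]
9. n6.ok = "kp"  [terminal]
10. n7.key = -1  [terminal]
11. n5.tag = 8  [d.key + 9]
12. n5.cnt = "xkp"  ["x" ++ b.ok]
13. n2.depth = false  [D.env > 16]
14. n2.live = false  [D.env > 16]
15. n2.val = "qxkp"  ["q" ++ S.cnt]
16. n0.tag = -7  [c.wid - 13]
17. n0.cnt = "y"  [if B.depth then B.val else "y"]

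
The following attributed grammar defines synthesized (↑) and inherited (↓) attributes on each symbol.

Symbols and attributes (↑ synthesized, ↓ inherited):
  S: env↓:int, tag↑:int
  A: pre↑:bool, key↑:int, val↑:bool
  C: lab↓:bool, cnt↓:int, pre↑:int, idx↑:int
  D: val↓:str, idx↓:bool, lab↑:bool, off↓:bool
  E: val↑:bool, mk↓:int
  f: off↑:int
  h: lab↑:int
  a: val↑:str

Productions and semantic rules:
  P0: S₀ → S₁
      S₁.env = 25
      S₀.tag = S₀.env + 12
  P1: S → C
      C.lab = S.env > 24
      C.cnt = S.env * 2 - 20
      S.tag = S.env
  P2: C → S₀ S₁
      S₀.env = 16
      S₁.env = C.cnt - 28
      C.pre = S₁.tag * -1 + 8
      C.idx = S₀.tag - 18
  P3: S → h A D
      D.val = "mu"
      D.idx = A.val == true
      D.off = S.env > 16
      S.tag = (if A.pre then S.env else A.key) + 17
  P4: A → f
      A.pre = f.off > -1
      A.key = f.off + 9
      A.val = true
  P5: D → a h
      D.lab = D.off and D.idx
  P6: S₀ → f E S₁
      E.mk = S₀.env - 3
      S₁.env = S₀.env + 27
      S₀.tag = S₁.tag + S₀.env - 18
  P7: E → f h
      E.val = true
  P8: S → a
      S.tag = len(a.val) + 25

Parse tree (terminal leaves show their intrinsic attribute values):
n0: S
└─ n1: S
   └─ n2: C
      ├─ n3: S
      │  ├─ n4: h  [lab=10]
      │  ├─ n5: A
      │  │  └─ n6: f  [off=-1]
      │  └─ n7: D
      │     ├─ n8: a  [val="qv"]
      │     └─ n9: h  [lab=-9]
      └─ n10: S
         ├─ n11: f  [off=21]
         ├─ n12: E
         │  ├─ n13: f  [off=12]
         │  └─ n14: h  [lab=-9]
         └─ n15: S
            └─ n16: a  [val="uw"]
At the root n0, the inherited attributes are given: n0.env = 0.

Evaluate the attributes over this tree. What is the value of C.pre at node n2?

1. n0.env = 0  [given at root]
2. n1.env = 25  [25]
3. n2.lab = true  [S.env > 24]
4. n2.cnt = 30  [S.env * 2 - 20]
5. n3.env = 16  [16]
6. n4.lab = 10  [terminal]
7. n6.off = -1  [terminal]
8. n5.pre = false  [f.off > -1]
9. n5.key = 8  [f.off + 9]
10. n5.val = true  [true]
11. n7.val = "mu"  ["mu"]
12. n7.idx = true  [A.val == true]
13. n7.off = false  [S.env > 16]
14. n8.val = "qv"  [terminal]
15. n9.lab = -9  [terminal]
16. n7.lab = false  [D.off and D.idx]
17. n3.tag = 25  [(if A.pre then S.env else A.key) + 17]
18. n10.env = 2  [C.cnt - 28]
19. n11.off = 21  [terminal]
20. n12.mk = -1  [S₀.env - 3]
21. n13.off = 12  [terminal]
22. n14.lab = -9  [terminal]
23. n12.val = true  [true]
24. n15.env = 29  [S₀.env + 27]
25. n16.val = "uw"  [terminal]
26. n15.tag = 27  [len(a.val) + 25]
27. n10.tag = 11  [S₁.tag + S₀.env - 18]
28. n2.pre = -3  [S₁.tag * -1 + 8]
29. n2.idx = 7  [S₀.tag - 18]
30. n1.tag = 25  [S.env]
31. n0.tag = 12  [S₀.env + 12]

-3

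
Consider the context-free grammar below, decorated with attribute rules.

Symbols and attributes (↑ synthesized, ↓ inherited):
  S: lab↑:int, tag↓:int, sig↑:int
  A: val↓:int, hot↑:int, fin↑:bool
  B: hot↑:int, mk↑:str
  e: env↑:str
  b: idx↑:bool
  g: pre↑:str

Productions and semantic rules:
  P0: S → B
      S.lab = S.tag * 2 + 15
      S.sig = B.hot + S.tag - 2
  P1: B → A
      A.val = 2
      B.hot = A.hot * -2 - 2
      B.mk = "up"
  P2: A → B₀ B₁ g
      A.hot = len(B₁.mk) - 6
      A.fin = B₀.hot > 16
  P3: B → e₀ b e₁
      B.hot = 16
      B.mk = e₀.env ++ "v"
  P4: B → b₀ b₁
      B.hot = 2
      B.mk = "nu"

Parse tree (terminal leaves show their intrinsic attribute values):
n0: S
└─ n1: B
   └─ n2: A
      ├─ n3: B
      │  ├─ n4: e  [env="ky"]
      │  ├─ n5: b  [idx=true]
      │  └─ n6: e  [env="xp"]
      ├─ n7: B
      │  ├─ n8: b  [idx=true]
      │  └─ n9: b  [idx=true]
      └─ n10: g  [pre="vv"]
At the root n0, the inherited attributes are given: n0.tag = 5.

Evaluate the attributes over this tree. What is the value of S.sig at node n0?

9

1. n0.tag = 5  [given at root]
2. n2.val = 2  [2]
3. n4.env = "ky"  [terminal]
4. n5.idx = true  [terminal]
5. n6.env = "xp"  [terminal]
6. n3.hot = 16  [16]
7. n3.mk = "kyv"  [e₀.env ++ "v"]
8. n8.idx = true  [terminal]
9. n9.idx = true  [terminal]
10. n7.hot = 2  [2]
11. n7.mk = "nu"  ["nu"]
12. n10.pre = "vv"  [terminal]
13. n2.hot = -4  [len(B₁.mk) - 6]
14. n2.fin = false  [B₀.hot > 16]
15. n1.hot = 6  [A.hot * -2 - 2]
16. n1.mk = "up"  ["up"]
17. n0.lab = 25  [S.tag * 2 + 15]
18. n0.sig = 9  [B.hot + S.tag - 2]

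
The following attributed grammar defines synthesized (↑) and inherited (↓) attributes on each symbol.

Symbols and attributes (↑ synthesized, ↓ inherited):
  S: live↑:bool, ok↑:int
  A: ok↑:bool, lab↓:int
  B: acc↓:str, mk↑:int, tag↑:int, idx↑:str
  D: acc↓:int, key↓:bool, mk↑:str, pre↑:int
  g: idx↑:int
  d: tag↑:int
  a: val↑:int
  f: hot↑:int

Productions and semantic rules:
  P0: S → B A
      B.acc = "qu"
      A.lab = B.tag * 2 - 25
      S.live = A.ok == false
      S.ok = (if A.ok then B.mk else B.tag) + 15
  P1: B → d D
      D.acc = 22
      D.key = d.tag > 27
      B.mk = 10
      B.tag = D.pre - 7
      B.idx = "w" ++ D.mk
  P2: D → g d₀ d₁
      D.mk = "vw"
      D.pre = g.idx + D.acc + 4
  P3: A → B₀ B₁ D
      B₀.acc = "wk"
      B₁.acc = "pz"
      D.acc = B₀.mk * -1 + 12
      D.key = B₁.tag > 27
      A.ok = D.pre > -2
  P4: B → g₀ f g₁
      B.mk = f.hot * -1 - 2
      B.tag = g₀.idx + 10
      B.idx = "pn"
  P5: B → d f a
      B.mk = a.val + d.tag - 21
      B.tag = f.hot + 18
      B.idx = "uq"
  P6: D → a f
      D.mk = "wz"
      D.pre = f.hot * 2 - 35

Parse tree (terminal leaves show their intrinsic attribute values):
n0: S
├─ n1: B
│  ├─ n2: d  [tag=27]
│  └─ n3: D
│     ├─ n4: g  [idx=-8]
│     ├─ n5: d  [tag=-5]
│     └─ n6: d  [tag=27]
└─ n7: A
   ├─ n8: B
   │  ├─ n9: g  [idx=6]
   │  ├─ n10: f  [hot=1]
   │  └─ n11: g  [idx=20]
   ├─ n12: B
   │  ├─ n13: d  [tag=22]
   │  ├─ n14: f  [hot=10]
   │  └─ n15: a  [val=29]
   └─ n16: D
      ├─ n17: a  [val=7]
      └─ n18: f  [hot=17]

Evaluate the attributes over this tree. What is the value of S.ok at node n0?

1. n1.acc = "qu"  ["qu"]
2. n2.tag = 27  [terminal]
3. n3.acc = 22  [22]
4. n3.key = false  [d.tag > 27]
5. n4.idx = -8  [terminal]
6. n5.tag = -5  [terminal]
7. n6.tag = 27  [terminal]
8. n3.mk = "vw"  ["vw"]
9. n3.pre = 18  [g.idx + D.acc + 4]
10. n1.mk = 10  [10]
11. n1.tag = 11  [D.pre - 7]
12. n1.idx = "wvw"  ["w" ++ D.mk]
13. n7.lab = -3  [B.tag * 2 - 25]
14. n8.acc = "wk"  ["wk"]
15. n9.idx = 6  [terminal]
16. n10.hot = 1  [terminal]
17. n11.idx = 20  [terminal]
18. n8.mk = -3  [f.hot * -1 - 2]
19. n8.tag = 16  [g₀.idx + 10]
20. n8.idx = "pn"  ["pn"]
21. n12.acc = "pz"  ["pz"]
22. n13.tag = 22  [terminal]
23. n14.hot = 10  [terminal]
24. n15.val = 29  [terminal]
25. n12.mk = 30  [a.val + d.tag - 21]
26. n12.tag = 28  [f.hot + 18]
27. n12.idx = "uq"  ["uq"]
28. n16.acc = 15  [B₀.mk * -1 + 12]
29. n16.key = true  [B₁.tag > 27]
30. n17.val = 7  [terminal]
31. n18.hot = 17  [terminal]
32. n16.mk = "wz"  ["wz"]
33. n16.pre = -1  [f.hot * 2 - 35]
34. n7.ok = true  [D.pre > -2]
35. n0.live = false  [A.ok == false]
36. n0.ok = 25  [(if A.ok then B.mk else B.tag) + 15]

25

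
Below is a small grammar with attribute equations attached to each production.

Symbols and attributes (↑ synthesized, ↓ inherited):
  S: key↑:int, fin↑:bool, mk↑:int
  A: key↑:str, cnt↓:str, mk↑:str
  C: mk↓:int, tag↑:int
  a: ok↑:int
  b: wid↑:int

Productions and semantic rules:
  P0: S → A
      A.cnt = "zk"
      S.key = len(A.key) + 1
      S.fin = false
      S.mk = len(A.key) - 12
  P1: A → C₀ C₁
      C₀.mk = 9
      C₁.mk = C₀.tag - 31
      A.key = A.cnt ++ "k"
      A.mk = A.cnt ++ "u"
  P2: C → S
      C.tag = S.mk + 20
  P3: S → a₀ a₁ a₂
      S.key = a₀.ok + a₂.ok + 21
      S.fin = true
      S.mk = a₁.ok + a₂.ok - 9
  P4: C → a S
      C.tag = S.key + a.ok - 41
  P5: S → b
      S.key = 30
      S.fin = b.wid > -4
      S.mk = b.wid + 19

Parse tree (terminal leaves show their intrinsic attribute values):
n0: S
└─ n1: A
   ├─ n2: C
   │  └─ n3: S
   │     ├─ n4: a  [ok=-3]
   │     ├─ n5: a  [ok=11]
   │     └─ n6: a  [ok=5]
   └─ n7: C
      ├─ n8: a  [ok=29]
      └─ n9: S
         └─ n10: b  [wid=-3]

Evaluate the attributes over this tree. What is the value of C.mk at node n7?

-4

1. n1.cnt = "zk"  ["zk"]
2. n2.mk = 9  [9]
3. n4.ok = -3  [terminal]
4. n5.ok = 11  [terminal]
5. n6.ok = 5  [terminal]
6. n3.key = 23  [a₀.ok + a₂.ok + 21]
7. n3.fin = true  [true]
8. n3.mk = 7  [a₁.ok + a₂.ok - 9]
9. n2.tag = 27  [S.mk + 20]
10. n7.mk = -4  [C₀.tag - 31]
11. n8.ok = 29  [terminal]
12. n10.wid = -3  [terminal]
13. n9.key = 30  [30]
14. n9.fin = true  [b.wid > -4]
15. n9.mk = 16  [b.wid + 19]
16. n7.tag = 18  [S.key + a.ok - 41]
17. n1.key = "zkk"  [A.cnt ++ "k"]
18. n1.mk = "zku"  [A.cnt ++ "u"]
19. n0.key = 4  [len(A.key) + 1]
20. n0.fin = false  [false]
21. n0.mk = -9  [len(A.key) - 12]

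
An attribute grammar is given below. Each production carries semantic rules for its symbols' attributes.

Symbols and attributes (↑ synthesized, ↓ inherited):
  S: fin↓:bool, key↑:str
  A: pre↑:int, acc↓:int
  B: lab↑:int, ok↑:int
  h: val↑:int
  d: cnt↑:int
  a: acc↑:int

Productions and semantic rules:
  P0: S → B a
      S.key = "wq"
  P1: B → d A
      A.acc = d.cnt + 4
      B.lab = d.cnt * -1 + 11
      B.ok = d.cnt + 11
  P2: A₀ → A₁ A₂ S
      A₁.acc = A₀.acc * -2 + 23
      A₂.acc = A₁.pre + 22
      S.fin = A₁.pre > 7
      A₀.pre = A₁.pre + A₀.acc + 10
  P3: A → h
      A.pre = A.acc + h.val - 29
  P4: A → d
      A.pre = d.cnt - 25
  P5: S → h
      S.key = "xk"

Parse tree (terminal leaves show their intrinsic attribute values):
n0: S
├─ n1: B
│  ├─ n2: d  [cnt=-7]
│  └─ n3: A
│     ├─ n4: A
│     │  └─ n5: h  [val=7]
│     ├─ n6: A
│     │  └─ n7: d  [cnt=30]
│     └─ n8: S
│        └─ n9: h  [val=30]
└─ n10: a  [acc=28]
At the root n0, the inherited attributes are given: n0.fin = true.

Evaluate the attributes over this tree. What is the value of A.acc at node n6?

1. n0.fin = true  [given at root]
2. n2.cnt = -7  [terminal]
3. n3.acc = -3  [d.cnt + 4]
4. n4.acc = 29  [A₀.acc * -2 + 23]
5. n5.val = 7  [terminal]
6. n4.pre = 7  [A.acc + h.val - 29]
7. n6.acc = 29  [A₁.pre + 22]
8. n7.cnt = 30  [terminal]
9. n6.pre = 5  [d.cnt - 25]
10. n8.fin = false  [A₁.pre > 7]
11. n9.val = 30  [terminal]
12. n8.key = "xk"  ["xk"]
13. n3.pre = 14  [A₁.pre + A₀.acc + 10]
14. n1.lab = 18  [d.cnt * -1 + 11]
15. n1.ok = 4  [d.cnt + 11]
16. n10.acc = 28  [terminal]
17. n0.key = "wq"  ["wq"]

29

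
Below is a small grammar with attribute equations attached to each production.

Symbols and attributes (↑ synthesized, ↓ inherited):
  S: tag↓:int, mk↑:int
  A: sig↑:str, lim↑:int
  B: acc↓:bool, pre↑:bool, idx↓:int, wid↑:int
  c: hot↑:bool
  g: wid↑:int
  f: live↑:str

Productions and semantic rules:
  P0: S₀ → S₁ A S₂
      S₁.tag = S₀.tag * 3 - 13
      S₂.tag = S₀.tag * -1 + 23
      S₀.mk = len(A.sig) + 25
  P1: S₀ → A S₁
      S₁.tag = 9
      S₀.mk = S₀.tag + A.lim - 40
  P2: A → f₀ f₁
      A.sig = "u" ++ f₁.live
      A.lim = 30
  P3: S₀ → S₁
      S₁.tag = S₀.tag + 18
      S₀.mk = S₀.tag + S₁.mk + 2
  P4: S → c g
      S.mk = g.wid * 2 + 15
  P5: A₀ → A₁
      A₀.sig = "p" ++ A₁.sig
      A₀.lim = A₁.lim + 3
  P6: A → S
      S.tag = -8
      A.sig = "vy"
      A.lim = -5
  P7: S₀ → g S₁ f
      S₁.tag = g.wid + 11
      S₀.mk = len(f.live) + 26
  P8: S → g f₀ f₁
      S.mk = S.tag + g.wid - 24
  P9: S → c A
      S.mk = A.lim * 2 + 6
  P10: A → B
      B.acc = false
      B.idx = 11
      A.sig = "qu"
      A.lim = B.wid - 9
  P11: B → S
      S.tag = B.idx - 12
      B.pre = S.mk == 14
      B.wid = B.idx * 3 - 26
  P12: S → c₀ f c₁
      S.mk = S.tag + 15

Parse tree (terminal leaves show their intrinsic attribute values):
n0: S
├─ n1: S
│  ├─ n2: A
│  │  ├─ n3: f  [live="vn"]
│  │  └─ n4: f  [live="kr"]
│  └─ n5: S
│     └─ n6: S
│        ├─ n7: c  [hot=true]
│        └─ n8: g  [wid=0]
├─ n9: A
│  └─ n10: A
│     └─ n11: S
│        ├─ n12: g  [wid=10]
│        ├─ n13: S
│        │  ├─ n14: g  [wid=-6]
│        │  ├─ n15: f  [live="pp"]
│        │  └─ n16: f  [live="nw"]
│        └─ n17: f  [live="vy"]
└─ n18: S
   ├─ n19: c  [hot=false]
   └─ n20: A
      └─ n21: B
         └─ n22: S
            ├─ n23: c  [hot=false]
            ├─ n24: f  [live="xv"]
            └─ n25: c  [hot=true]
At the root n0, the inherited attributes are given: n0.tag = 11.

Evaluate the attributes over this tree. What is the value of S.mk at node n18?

2

1. n0.tag = 11  [given at root]
2. n1.tag = 20  [S₀.tag * 3 - 13]
3. n3.live = "vn"  [terminal]
4. n4.live = "kr"  [terminal]
5. n2.sig = "ukr"  ["u" ++ f₁.live]
6. n2.lim = 30  [30]
7. n5.tag = 9  [9]
8. n6.tag = 27  [S₀.tag + 18]
9. n7.hot = true  [terminal]
10. n8.wid = 0  [terminal]
11. n6.mk = 15  [g.wid * 2 + 15]
12. n5.mk = 26  [S₀.tag + S₁.mk + 2]
13. n1.mk = 10  [S₀.tag + A.lim - 40]
14. n11.tag = -8  [-8]
15. n12.wid = 10  [terminal]
16. n13.tag = 21  [g.wid + 11]
17. n14.wid = -6  [terminal]
18. n15.live = "pp"  [terminal]
19. n16.live = "nw"  [terminal]
20. n13.mk = -9  [S.tag + g.wid - 24]
21. n17.live = "vy"  [terminal]
22. n11.mk = 28  [len(f.live) + 26]
23. n10.sig = "vy"  ["vy"]
24. n10.lim = -5  [-5]
25. n9.sig = "pvy"  ["p" ++ A₁.sig]
26. n9.lim = -2  [A₁.lim + 3]
27. n18.tag = 12  [S₀.tag * -1 + 23]
28. n19.hot = false  [terminal]
29. n21.acc = false  [false]
30. n21.idx = 11  [11]
31. n22.tag = -1  [B.idx - 12]
32. n23.hot = false  [terminal]
33. n24.live = "xv"  [terminal]
34. n25.hot = true  [terminal]
35. n22.mk = 14  [S.tag + 15]
36. n21.pre = true  [S.mk == 14]
37. n21.wid = 7  [B.idx * 3 - 26]
38. n20.sig = "qu"  ["qu"]
39. n20.lim = -2  [B.wid - 9]
40. n18.mk = 2  [A.lim * 2 + 6]
41. n0.mk = 28  [len(A.sig) + 25]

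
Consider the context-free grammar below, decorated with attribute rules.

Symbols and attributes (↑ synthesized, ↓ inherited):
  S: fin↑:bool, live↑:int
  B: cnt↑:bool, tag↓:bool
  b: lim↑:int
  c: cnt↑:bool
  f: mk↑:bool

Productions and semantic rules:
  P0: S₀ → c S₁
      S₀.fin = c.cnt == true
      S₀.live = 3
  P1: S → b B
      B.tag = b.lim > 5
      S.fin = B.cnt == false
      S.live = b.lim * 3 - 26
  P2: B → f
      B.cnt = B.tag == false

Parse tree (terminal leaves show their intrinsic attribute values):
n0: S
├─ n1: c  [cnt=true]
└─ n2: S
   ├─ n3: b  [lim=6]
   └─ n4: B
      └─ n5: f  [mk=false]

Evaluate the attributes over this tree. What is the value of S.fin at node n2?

true

1. n1.cnt = true  [terminal]
2. n3.lim = 6  [terminal]
3. n4.tag = true  [b.lim > 5]
4. n5.mk = false  [terminal]
5. n4.cnt = false  [B.tag == false]
6. n2.fin = true  [B.cnt == false]
7. n2.live = -8  [b.lim * 3 - 26]
8. n0.fin = true  [c.cnt == true]
9. n0.live = 3  [3]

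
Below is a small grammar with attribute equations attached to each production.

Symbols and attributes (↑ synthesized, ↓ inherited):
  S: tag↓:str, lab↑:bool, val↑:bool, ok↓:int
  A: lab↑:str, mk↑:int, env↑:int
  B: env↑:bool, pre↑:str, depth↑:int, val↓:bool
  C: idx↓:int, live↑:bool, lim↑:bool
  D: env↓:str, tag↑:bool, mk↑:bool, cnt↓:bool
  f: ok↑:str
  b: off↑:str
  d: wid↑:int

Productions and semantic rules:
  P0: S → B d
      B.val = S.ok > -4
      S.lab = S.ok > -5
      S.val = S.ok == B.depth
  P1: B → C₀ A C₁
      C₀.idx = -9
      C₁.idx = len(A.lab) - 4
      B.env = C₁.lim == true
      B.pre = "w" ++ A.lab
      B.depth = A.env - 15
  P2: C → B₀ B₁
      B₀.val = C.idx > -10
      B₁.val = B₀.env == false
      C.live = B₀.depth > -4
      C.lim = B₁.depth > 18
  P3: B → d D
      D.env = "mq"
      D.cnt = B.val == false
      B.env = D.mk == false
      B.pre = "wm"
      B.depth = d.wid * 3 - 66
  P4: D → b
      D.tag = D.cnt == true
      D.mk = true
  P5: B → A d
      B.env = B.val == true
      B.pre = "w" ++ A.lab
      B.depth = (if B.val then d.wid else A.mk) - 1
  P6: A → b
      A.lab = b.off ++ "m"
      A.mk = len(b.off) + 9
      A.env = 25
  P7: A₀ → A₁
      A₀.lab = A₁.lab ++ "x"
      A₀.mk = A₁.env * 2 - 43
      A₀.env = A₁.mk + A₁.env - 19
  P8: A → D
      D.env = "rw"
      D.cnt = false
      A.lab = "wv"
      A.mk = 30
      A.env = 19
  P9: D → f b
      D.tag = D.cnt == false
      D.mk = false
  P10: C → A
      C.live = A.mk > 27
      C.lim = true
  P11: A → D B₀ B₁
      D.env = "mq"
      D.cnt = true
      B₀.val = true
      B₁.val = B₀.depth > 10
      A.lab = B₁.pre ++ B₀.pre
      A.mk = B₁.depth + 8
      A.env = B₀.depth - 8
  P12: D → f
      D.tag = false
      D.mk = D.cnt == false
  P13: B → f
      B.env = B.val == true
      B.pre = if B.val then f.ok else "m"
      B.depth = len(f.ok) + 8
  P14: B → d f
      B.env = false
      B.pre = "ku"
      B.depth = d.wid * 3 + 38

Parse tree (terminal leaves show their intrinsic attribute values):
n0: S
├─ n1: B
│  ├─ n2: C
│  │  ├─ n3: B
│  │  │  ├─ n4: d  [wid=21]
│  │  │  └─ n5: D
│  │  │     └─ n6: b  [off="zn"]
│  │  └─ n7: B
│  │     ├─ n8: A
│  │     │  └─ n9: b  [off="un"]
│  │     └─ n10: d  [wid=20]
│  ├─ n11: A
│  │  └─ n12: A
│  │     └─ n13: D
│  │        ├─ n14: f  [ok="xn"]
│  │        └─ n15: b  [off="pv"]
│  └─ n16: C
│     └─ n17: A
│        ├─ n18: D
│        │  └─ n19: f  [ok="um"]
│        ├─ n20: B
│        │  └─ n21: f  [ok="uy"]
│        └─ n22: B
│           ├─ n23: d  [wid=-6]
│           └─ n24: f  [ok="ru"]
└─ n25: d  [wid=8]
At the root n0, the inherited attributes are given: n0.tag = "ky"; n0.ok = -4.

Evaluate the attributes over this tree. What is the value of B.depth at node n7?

19

1. n0.tag = "ky"  [given at root]
2. n0.ok = -4  [given at root]
3. n1.val = false  [S.ok > -4]
4. n2.idx = -9  [-9]
5. n3.val = true  [C.idx > -10]
6. n4.wid = 21  [terminal]
7. n5.env = "mq"  ["mq"]
8. n5.cnt = false  [B.val == false]
9. n6.off = "zn"  [terminal]
10. n5.tag = false  [D.cnt == true]
11. n5.mk = true  [true]
12. n3.env = false  [D.mk == false]
13. n3.pre = "wm"  ["wm"]
14. n3.depth = -3  [d.wid * 3 - 66]
15. n7.val = true  [B₀.env == false]
16. n9.off = "un"  [terminal]
17. n8.lab = "unm"  [b.off ++ "m"]
18. n8.mk = 11  [len(b.off) + 9]
19. n8.env = 25  [25]
20. n10.wid = 20  [terminal]
21. n7.env = true  [B.val == true]
22. n7.pre = "wunm"  ["w" ++ A.lab]
23. n7.depth = 19  [(if B.val then d.wid else A.mk) - 1]
24. n2.live = true  [B₀.depth > -4]
25. n2.lim = true  [B₁.depth > 18]
26. n13.env = "rw"  ["rw"]
27. n13.cnt = false  [false]
28. n14.ok = "xn"  [terminal]
29. n15.off = "pv"  [terminal]
30. n13.tag = true  [D.cnt == false]
31. n13.mk = false  [false]
32. n12.lab = "wv"  ["wv"]
33. n12.mk = 30  [30]
34. n12.env = 19  [19]
35. n11.lab = "wvx"  [A₁.lab ++ "x"]
36. n11.mk = -5  [A₁.env * 2 - 43]
37. n11.env = 30  [A₁.mk + A₁.env - 19]
38. n16.idx = -1  [len(A.lab) - 4]
39. n18.env = "mq"  ["mq"]
40. n18.cnt = true  [true]
41. n19.ok = "um"  [terminal]
42. n18.tag = false  [false]
43. n18.mk = false  [D.cnt == false]
44. n20.val = true  [true]
45. n21.ok = "uy"  [terminal]
46. n20.env = true  [B.val == true]
47. n20.pre = "uy"  [if B.val then f.ok else "m"]
48. n20.depth = 10  [len(f.ok) + 8]
49. n22.val = false  [B₀.depth > 10]
50. n23.wid = -6  [terminal]
51. n24.ok = "ru"  [terminal]
52. n22.env = false  [false]
53. n22.pre = "ku"  ["ku"]
54. n22.depth = 20  [d.wid * 3 + 38]
55. n17.lab = "kuuy"  [B₁.pre ++ B₀.pre]
56. n17.mk = 28  [B₁.depth + 8]
57. n17.env = 2  [B₀.depth - 8]
58. n16.live = true  [A.mk > 27]
59. n16.lim = true  [true]
60. n1.env = true  [C₁.lim == true]
61. n1.pre = "wwvx"  ["w" ++ A.lab]
62. n1.depth = 15  [A.env - 15]
63. n25.wid = 8  [terminal]
64. n0.lab = true  [S.ok > -5]
65. n0.val = false  [S.ok == B.depth]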